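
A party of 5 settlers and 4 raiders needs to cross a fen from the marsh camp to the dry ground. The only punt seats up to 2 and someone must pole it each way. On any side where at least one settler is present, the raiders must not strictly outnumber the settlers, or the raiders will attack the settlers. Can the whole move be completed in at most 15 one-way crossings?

Yes

Yes — this plan uses 15 crossings (≤ 15):
1. 2 raiders → the dry ground.  (the marsh camp: 5S 2R; the dry ground: 0S 2R)
2. 1 raider ← the marsh camp.  (the marsh camp: 5S 3R; the dry ground: 0S 1R)
3. 2 raiders → the dry ground.  (the marsh camp: 5S 1R; the dry ground: 0S 3R)
4. 1 raider ← the marsh camp.  (the marsh camp: 5S 2R; the dry ground: 0S 2R)
5. 2 settlers → the dry ground.  (the marsh camp: 3S 2R; the dry ground: 2S 2R)
6. 1 raider ← the marsh camp.  (the marsh camp: 3S 3R; the dry ground: 2S 1R)
7. 1 settler and 1 raider → the dry ground.  (the marsh camp: 2S 2R; the dry ground: 3S 2R)
8. 1 settler ← the marsh camp.  (the marsh camp: 3S 2R; the dry ground: 2S 2R)
9. 1 settler and 1 raider → the dry ground.  (the marsh camp: 2S 1R; the dry ground: 3S 3R)
10. 1 raider ← the marsh camp.  (the marsh camp: 2S 2R; the dry ground: 3S 2R)
11. 1 settler and 1 raider → the dry ground.  (the marsh camp: 1S 1R; the dry ground: 4S 3R)
12. 1 settler ← the marsh camp.  (the marsh camp: 2S 1R; the dry ground: 3S 3R)
13. 1 settler and 1 raider → the dry ground.  (the marsh camp: 1S 0R; the dry ground: 4S 4R)
14. 1 raider ← the marsh camp.  (the marsh camp: 1S 1R; the dry ground: 4S 3R)
15. 1 settler and 1 raider → the dry ground.  (the marsh camp: 0S 0R; the dry ground: 5S 4R)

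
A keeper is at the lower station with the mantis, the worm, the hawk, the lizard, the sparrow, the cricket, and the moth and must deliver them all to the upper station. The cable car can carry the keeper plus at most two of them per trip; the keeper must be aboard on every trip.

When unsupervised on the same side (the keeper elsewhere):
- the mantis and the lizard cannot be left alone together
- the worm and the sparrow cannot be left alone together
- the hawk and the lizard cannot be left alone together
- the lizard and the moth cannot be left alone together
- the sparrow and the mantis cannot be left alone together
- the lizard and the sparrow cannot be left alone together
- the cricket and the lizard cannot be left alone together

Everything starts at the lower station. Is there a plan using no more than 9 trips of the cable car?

Counting alone: the keeper can take at most 2 across per trip to the upper station, so moving all 7 needs at least 4 loaded trips out, with a return between consecutive ones — at least 7 crossings.
The safety rule pushes this higher. Following every safe sequence of crossings, the most of the 7 that can be at the upper station as the cable car arrives there on crossings 7, 9 is 5, 6 respectively — never all 7.
So the move cannot be finished within 9 crossings. (The shortest complete plan takes 11:)
1. Keeper goes to the upper station with the lizard and the sparrow.
2. Keeper goes back to the lower station with the lizard.
3. Keeper goes to the upper station with the lizard and the worm.
4. Keeper goes back to the lower station with the sparrow.
5. Keeper goes to the upper station with the hawk and the mantis.
6. Keeper goes back to the lower station with the lizard.
7. Keeper goes to the upper station with the cricket and the lizard.
8. Keeper goes back to the lower station with the lizard.
9. Keeper goes to the upper station with the lizard and the moth.
10. Keeper goes back to the lower station with the lizard.
11. Keeper goes to the upper station with the lizard and the sparrow.

No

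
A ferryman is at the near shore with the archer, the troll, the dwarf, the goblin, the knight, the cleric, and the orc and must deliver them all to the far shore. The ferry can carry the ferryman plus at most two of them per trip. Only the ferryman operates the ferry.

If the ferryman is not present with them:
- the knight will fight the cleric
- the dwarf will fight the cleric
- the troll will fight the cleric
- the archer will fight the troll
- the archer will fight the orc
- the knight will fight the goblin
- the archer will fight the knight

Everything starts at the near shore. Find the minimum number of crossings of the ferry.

impossible

Whatever the first load, the items left behind include a forbidden pair without the ferryman. No opening move is safe, so no plan exists.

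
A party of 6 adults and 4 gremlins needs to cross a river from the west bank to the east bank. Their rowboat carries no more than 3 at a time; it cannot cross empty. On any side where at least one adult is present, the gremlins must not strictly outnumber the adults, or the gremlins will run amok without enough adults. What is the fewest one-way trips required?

9

Counting alone: each trip to the east bank takes at most 3 across and each return brings at least 1 back, so after t trips out (and t−1 returns) at most 3t − (t−1) of the 10 are across; that first reaches 10 at t = 5, so at least 9 crossings are needed.
The plan below uses exactly 9 crossings, so it is optimal:
1. 2 gremlins → the east bank.  (the west bank: 6A 2G; the east bank: 0A 2G)
2. 1 gremlin ← the west bank.  (the west bank: 6A 3G; the east bank: 0A 1G)
3. 3 gremlins → the east bank.  (the west bank: 6A 0G; the east bank: 0A 4G)
4. 1 gremlin ← the west bank.  (the west bank: 6A 1G; the east bank: 0A 3G)
5. 3 adults → the east bank.  (the west bank: 3A 1G; the east bank: 3A 3G)
6. 1 gremlin ← the west bank.  (the west bank: 3A 2G; the east bank: 3A 2G)
7. 1 adult and 2 gremlins → the east bank.  (the west bank: 2A 0G; the east bank: 4A 4G)
8. 1 gremlin ← the west bank.  (the west bank: 2A 1G; the east bank: 4A 3G)
9. 2 adults and 1 gremlin → the east bank.  (the west bank: 0A 0G; the east bank: 6A 4G)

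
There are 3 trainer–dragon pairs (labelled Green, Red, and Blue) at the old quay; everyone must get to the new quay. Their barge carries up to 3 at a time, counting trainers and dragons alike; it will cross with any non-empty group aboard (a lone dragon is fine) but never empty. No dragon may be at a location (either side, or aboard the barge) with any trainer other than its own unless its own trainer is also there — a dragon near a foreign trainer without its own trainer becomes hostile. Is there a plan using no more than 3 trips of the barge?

Counting alone: each trip to the new quay takes at most 3 across and each return brings at least 1 back, so after t trips out (and t−1 returns) at most 3t − (t−1) of the 6 are across; that first reaches 6 at t = 3, so at least 5 crossings are needed.
Since 3 < 5, 3 crossings cannot be enough. (The shortest complete plan in fact takes 5:)
1. dragon Green and trainer Green cross → the new quay.
2. trainer Green crosses ← the old quay.
3. trainer Blue, trainer Green, and trainer Red cross → the new quay.
4. dragon Green crosses ← the old quay.
5. dragon Blue, dragon Green, and dragon Red cross → the new quay.

No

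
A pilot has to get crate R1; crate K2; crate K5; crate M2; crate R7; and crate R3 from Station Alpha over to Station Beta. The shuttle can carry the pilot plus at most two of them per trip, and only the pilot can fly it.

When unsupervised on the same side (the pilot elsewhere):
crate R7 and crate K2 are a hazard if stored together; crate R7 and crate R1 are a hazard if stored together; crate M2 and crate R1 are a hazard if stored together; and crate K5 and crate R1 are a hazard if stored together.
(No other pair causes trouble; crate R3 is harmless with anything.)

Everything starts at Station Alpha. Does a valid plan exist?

1. Pilot goes to Station Beta with crate K2 and crate R1.
2. Pilot goes back to Station Alpha alone.
3. Pilot goes to Station Beta with crate R3.
4. Pilot goes back to Station Alpha alone.
5. Pilot goes to Station Beta with crate K5 and crate M2.
6. Pilot goes back to Station Alpha with crate R1.
7. Pilot goes to Station Beta with crate R1 and crate R7.

Yes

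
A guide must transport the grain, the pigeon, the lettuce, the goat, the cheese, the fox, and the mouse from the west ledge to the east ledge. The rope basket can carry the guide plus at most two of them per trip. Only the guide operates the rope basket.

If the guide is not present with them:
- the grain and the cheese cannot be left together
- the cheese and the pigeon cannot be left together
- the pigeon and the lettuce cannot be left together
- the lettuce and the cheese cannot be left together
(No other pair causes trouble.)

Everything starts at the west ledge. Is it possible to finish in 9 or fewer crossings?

No

Counting alone: the guide can take at most 2 across per trip to the east ledge, so moving all 7 needs at least 4 loaded trips out, with a return between consecutive ones — at least 7 crossings.
The safety rule pushes this higher. Following every safe sequence of crossings, the most of the 7 that can be at the east ledge as the rope basket arrives there on crossings 7, 9 is 5, 6 respectively — never all 7.
So the move cannot be finished within 9 crossings. (The shortest complete plan takes 11:)
1. Guide goes to the east ledge with the cheese and the pigeon.
2. Guide goes back to the west ledge with the pigeon.
3. Guide goes to the east ledge with the grain and the pigeon.
4. Guide goes back to the west ledge with the cheese.
5. Guide goes to the east ledge with the goat and the lettuce.
6. Guide goes back to the west ledge with the pigeon.
7. Guide goes to the east ledge with the fox and the pigeon.
8. Guide goes back to the west ledge with the pigeon.
9. Guide goes to the east ledge with the mouse and the pigeon.
10. Guide goes back to the west ledge with the pigeon.
11. Guide goes to the east ledge with the cheese and the pigeon.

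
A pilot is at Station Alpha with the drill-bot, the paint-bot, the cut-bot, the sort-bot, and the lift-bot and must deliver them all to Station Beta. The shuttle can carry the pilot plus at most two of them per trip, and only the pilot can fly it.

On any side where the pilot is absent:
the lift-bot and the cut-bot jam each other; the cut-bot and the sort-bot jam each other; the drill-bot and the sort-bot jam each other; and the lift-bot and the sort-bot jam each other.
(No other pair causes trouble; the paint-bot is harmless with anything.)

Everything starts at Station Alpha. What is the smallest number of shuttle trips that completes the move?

7

Counting alone: the pilot can take at most 2 across per trip to Station Beta, so moving all 5 needs at least 3 loaded trips out, with a return between consecutive ones — at least 5 crossings.
The safety rule pushes this higher. Following every safe sequence of crossings, the most of the 5 that can be at Station Beta as the shuttle arrives there on crossing 5 is 4 — never all 5.
So no plan with fewer than 7 crossings exists, and this one achieves 7:
1. Pilot goes to Station Beta with the cut-bot and the sort-bot.
2. Pilot goes back to Station Alpha with the cut-bot.
3. Pilot goes to Station Beta with the cut-bot and the drill-bot.
4. Pilot goes back to Station Alpha with the sort-bot.
5. Pilot goes to Station Beta with the paint-bot and the sort-bot.
6. Pilot goes back to Station Alpha with the sort-bot.
7. Pilot goes to Station Beta with the lift-bot and the sort-bot.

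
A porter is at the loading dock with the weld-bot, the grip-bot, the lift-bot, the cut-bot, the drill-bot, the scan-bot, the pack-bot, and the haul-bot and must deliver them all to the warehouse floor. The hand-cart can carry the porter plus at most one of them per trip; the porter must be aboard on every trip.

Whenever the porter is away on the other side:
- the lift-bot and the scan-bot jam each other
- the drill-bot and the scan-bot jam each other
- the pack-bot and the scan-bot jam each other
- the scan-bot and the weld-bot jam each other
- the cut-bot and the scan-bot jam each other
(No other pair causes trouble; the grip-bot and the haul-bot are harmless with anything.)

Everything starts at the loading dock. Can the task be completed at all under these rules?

No

Following every safe sequence of crossings from the start, the most of the 8 that can be at the warehouse floor as the hand-cart arrives there on crossings 1, 3, 5, 7 is 1, 2, 3, 4 respectively; the best ever achieved is 4 of 8.
From crossing 9 on, no configuration arises that was not already reachable earlier: only 52 distinct safe configurations (who is on which side, and where the hand-cart is) can ever be reached, none of them has everyone across, and every continuation just revisits them. So no valid plan exists.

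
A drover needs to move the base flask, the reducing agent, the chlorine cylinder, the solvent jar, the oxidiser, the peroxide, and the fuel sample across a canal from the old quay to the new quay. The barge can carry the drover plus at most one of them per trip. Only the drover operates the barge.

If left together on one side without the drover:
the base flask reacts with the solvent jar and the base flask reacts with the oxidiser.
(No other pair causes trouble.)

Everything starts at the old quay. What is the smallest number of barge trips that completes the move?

15

Counting alone: the drover can take at most 1 across per trip to the new quay, so moving all 7 needs at least 7 loaded trips out, with a return between consecutive ones — at least 13 crossings.
The safety rule pushes this higher. Following every safe sequence of crossings, the most of the 7 that can be at the new quay as the barge arrives there on crossing 13 is 6 — never all 7.
So no plan with fewer than 15 crossings exists, and this one achieves 15:
1. Drover goes to the new quay with the base flask.
2. Drover goes back to the old quay alone.
3. Drover goes to the new quay with the reducing agent.
4. Drover goes back to the old quay alone.
5. Drover goes to the new quay with the chlorine cylinder.
6. Drover goes back to the old quay alone.
7. Drover goes to the new quay with the solvent jar.
8. Drover goes back to the old quay with the base flask.
9. Drover goes to the new quay with the oxidiser.
10. Drover goes back to the old quay alone.
11. Drover goes to the new quay with the peroxide.
12. Drover goes back to the old quay alone.
13. Drover goes to the new quay with the fuel sample.
14. Drover goes back to the old quay alone.
15. Drover goes to the new quay with the base flask.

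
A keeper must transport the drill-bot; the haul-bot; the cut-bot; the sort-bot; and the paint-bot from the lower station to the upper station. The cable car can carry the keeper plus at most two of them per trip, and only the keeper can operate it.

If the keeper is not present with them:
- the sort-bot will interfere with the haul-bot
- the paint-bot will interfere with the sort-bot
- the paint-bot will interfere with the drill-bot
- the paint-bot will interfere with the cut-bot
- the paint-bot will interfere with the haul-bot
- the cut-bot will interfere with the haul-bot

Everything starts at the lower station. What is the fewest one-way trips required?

7

Counting alone: the keeper can take at most 2 across per trip to the upper station, so moving all 5 needs at least 3 loaded trips out, with a return between consecutive ones — at least 5 crossings.
The safety rule pushes this higher. Following every safe sequence of crossings, the most of the 5 that can be at the upper station as the cable car arrives there on crossing 5 is 4 — never all 5.
So no plan with fewer than 7 crossings exists, and this one achieves 7:
1. Keeper goes to the upper station with the haul-bot and the paint-bot.  [the lower station: the cut-bot, the drill-bot, the sort-bot | the upper station: the haul-bot, the paint-bot]
2. Keeper goes back to the lower station with the haul-bot.  [the lower station: the cut-bot, the drill-bot, the haul-bot, the sort-bot | the upper station: the paint-bot]
3. Keeper goes to the upper station with the drill-bot and the haul-bot.  [the lower station: the cut-bot, the sort-bot | the upper station: the drill-bot, the haul-bot, the paint-bot]
4. Keeper goes back to the lower station with the paint-bot.  [the lower station: the cut-bot, the paint-bot, the sort-bot | the upper station: the drill-bot, the haul-bot]
5. Keeper goes to the upper station with the cut-bot and the sort-bot.  [the lower station: the paint-bot | the upper station: the cut-bot, the drill-bot, the haul-bot, the sort-bot]
6. Keeper goes back to the lower station with the haul-bot.  [the lower station: the haul-bot, the paint-bot | the upper station: the cut-bot, the drill-bot, the sort-bot]
7. Keeper goes to the upper station with the haul-bot and the paint-bot.  [the lower station: — | the upper station: the cut-bot, the drill-bot, the haul-bot, the paint-bot, the sort-bot]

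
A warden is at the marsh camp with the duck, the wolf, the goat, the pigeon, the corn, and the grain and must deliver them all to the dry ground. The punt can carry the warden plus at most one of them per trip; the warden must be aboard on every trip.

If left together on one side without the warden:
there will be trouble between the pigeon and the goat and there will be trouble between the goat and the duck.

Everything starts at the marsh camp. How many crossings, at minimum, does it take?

Counting alone: the warden can take at most 1 across per trip to the dry ground, so moving all 6 needs at least 6 loaded trips out, with a return between consecutive ones — at least 11 crossings.
The safety rule pushes this higher. Following every safe sequence of crossings, the most of the 6 that can be at the dry ground as the punt arrives there on crossing 11 is 5 — never all 6.
So no plan with fewer than 13 crossings exists, and this one achieves 13:
1. Warden goes to the dry ground with the goat.
2. Warden goes back to the marsh camp alone.
3. Warden goes to the dry ground with the duck.
4. Warden goes back to the marsh camp with the goat.
5. Warden goes to the dry ground with the pigeon.
6. Warden goes back to the marsh camp alone.
7. Warden goes to the dry ground with the wolf.
8. Warden goes back to the marsh camp alone.
9. Warden goes to the dry ground with the corn.
10. Warden goes back to the marsh camp alone.
11. Warden goes to the dry ground with the grain.
12. Warden goes back to the marsh camp alone.
13. Warden goes to the dry ground with the goat.

13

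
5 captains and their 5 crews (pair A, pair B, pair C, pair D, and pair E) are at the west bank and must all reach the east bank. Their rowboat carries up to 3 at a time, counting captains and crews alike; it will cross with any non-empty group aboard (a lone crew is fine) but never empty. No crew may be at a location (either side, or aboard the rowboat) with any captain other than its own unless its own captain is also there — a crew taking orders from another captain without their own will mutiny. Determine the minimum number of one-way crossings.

Counting alone: each trip to the east bank takes at most 3 across and each return brings at least 1 back, so after t trips out (and t−1 returns) at most 3t − (t−1) of the 10 are across; that first reaches 10 at t = 5, so at least 9 crossings are needed.
The safety rule pushes this higher. Following every safe sequence of crossings, the most of the 10 that can be at the east bank as the rowboat arrives there on crossing 9 is 9 — never all 10.
So no plan with fewer than 11 crossings exists, and this one achieves 11:
1. captain A and crew A cross → the east bank.
2. captain A crosses ← the west bank.
3. crew B, crew C, and crew D cross → the east bank.
4. crew A crosses ← the west bank.
5. captain B, captain C, and captain D cross → the east bank.
6. captain B and crew B cross ← the west bank.
7. captain A, captain B, and captain E cross → the east bank.
8. crew C crosses ← the west bank.
9. crew A and crew B cross → the east bank.
10. crew A crosses ← the west bank.
11. crew A, crew C, and crew E cross → the east bank.

11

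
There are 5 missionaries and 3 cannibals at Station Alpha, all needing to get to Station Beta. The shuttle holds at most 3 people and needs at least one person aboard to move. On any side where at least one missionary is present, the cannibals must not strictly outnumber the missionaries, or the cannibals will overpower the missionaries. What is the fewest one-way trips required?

Counting alone: each trip to Station Beta takes at most 3 across and each return brings at least 1 back, so after t trips out (and t−1 returns) at most 3t − (t−1) of the 8 are across; that first reaches 8 at t = 4, so at least 7 crossings are needed.
The plan below uses exactly 7 crossings, so it is optimal:
1. 2 cannibals → Station Beta.  (Station Alpha: 5M 1C; Station Beta: 0M 2C)
2. 1 cannibal ← Station Alpha.  (Station Alpha: 5M 2C; Station Beta: 0M 1C)
3. 2 missionaries and 1 cannibal → Station Beta.  (Station Alpha: 3M 1C; Station Beta: 2M 2C)
4. 1 cannibal ← Station Alpha.  (Station Alpha: 3M 2C; Station Beta: 2M 1C)
5. 1 missionary and 2 cannibals → Station Beta.  (Station Alpha: 2M 0C; Station Beta: 3M 3C)
6. 1 cannibal ← Station Alpha.  (Station Alpha: 2M 1C; Station Beta: 3M 2C)
7. 2 missionaries and 1 cannibal → Station Beta.  (Station Alpha: 0M 0C; Station Beta: 5M 3C)

7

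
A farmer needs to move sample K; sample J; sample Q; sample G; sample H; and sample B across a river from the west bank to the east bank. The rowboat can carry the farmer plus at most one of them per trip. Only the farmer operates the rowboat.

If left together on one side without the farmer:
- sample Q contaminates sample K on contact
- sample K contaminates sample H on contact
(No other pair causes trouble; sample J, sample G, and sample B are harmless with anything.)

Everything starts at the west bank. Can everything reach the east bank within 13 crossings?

Yes

Yes — this plan uses 13 crossings (≤ 13):
1. Farmer goes to the east bank with sample K.  [the west bank: sample B, sample G, sample H, sample J, sample Q | the east bank: sample K]
2. Farmer goes back to the west bank alone.  [the west bank: sample B, sample G, sample H, sample J, sample Q | the east bank: sample K]
3. Farmer goes to the east bank with sample J.  [the west bank: sample B, sample G, sample H, sample Q | the east bank: sample J, sample K]
4. Farmer goes back to the west bank alone.  [the west bank: sample B, sample G, sample H, sample Q | the east bank: sample J, sample K]
5. Farmer goes to the east bank with sample Q.  [the west bank: sample B, sample G, sample H | the east bank: sample J, sample K, sample Q]
6. Farmer goes back to the west bank with sample K.  [the west bank: sample B, sample G, sample H, sample K | the east bank: sample J, sample Q]
7. Farmer goes to the east bank with sample H.  [the west bank: sample B, sample G, sample K | the east bank: sample H, sample J, sample Q]
8. Farmer goes back to the west bank alone.  [the west bank: sample B, sample G, sample K | the east bank: sample H, sample J, sample Q]
9. Farmer goes to the east bank with sample G.  [the west bank: sample B, sample K | the east bank: sample G, sample H, sample J, sample Q]
10. Farmer goes back to the west bank alone.  [the west bank: sample B, sample K | the east bank: sample G, sample H, sample J, sample Q]
11. Farmer goes to the east bank with sample B.  [the west bank: sample K | the east bank: sample B, sample G, sample H, sample J, sample Q]
12. Farmer goes back to the west bank alone.  [the west bank: sample K | the east bank: sample B, sample G, sample H, sample J, sample Q]
13. Farmer goes to the east bank with sample K.  [the west bank: — | the east bank: sample B, sample G, sample H, sample J, sample K, sample Q]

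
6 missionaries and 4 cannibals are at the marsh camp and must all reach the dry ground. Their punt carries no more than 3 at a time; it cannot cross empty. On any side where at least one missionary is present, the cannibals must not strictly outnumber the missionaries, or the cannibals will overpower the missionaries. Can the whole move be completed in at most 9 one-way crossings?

Yes — this plan uses 9 crossings (≤ 9):
1. 2 cannibals → the dry ground.  (the marsh camp: 6M 2C; the dry ground: 0M 2C)
2. 1 cannibal ← the marsh camp.  (the marsh camp: 6M 3C; the dry ground: 0M 1C)
3. 3 cannibals → the dry ground.  (the marsh camp: 6M 0C; the dry ground: 0M 4C)
4. 1 cannibal ← the marsh camp.  (the marsh camp: 6M 1C; the dry ground: 0M 3C)
5. 3 missionaries → the dry ground.  (the marsh camp: 3M 1C; the dry ground: 3M 3C)
6. 1 cannibal ← the marsh camp.  (the marsh camp: 3M 2C; the dry ground: 3M 2C)
7. 1 missionary and 2 cannibals → the dry ground.  (the marsh camp: 2M 0C; the dry ground: 4M 4C)
8. 1 cannibal ← the marsh camp.  (the marsh camp: 2M 1C; the dry ground: 4M 3C)
9. 2 missionaries and 1 cannibal → the dry ground.  (the marsh camp: 0M 0C; the dry ground: 6M 4C)

Yes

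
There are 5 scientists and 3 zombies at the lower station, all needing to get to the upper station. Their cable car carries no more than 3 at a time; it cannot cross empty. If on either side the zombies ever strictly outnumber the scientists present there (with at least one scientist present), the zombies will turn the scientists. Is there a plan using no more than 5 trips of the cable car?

Counting alone: each trip to the upper station takes at most 3 across and each return brings at least 1 back, so after t trips out (and t−1 returns) at most 3t − (t−1) of the 8 are across; that first reaches 8 at t = 4, so at least 7 crossings are needed.
Since 5 < 7, 5 crossings cannot be enough. (The shortest complete plan in fact takes 7:)
1. 2 zombies → the upper station.  (the lower station: 5S 1Z; the upper station: 0S 2Z)
2. 1 zombie ← the lower station.  (the lower station: 5S 2Z; the upper station: 0S 1Z)
3. 2 scientists and 1 zombie → the upper station.  (the lower station: 3S 1Z; the upper station: 2S 2Z)
4. 1 zombie ← the lower station.  (the lower station: 3S 2Z; the upper station: 2S 1Z)
5. 1 scientist and 2 zombies → the upper station.  (the lower station: 2S 0Z; the upper station: 3S 3Z)
6. 1 zombie ← the lower station.  (the lower station: 2S 1Z; the upper station: 3S 2Z)
7. 2 scientists and 1 zombie → the upper station.  (the lower station: 0S 0Z; the upper station: 5S 3Z)

No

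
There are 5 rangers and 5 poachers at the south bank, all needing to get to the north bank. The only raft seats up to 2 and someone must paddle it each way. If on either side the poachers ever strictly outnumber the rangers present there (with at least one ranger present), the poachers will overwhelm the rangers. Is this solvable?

No

Following every safe sequence of crossings from the start, the most of the 10 that can be at the north bank as the raft arrives there on crossings 1, 3, 5, 7 is 2, 3, 4, 5 respectively; the best ever achieved is 5 of 10.
From crossing 9 on, no configuration arises that was not already reachable earlier: only 13 distinct safe configurations (who is on which side, and where the raft is) can ever be reached, none of them has everyone across, and every continuation just revisits them. They are: 0 rangers + 0 poachers across (raft back at the start); 0 rangers + 1 poacher across (raft there); 0 rangers + 1 poacher across (raft back at the start); 0 rangers + 2 poachers across (raft there); 0 rangers + 2 poachers across (raft back at the start); 0 rangers + 3 poachers across (raft there); 0 rangers + 3 poachers across (raft back at the start); 0 rangers + 4 poachers across (raft there); 0 rangers + 4 poachers across (raft back at the start); 0 rangers + 5 poachers across (raft there); 1 ranger + 1 poacher across (raft there); 1 ranger + 1 poacher across (raft back at the start); 2 rangers + 2 poachers across (raft there). So no valid plan exists.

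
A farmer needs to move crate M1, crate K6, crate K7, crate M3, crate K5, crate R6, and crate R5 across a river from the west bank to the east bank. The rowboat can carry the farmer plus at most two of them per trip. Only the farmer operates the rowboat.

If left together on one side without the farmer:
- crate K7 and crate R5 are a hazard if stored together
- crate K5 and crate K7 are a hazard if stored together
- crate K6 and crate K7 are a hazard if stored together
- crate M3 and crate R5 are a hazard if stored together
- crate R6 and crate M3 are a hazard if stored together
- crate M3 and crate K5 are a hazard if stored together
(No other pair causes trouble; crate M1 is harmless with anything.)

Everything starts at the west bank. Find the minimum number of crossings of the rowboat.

9

Counting alone: the farmer can take at most 2 across per trip to the east bank, so moving all 7 needs at least 4 loaded trips out, with a return between consecutive ones — at least 7 crossings.
The safety rule pushes this higher. Following every safe sequence of crossings, the most of the 7 that can be at the east bank as the rowboat arrives there on crossing 7 is 6 — never all 7.
So no plan with fewer than 9 crossings exists, and this one achieves 9:
1. Farmer goes to the east bank with crate K7 and crate M3.  [the west bank: crate K5, crate K6, crate M1, crate R5, crate R6 | the east bank: crate K7, crate M3]
2. Farmer goes back to the west bank alone.  [the west bank: crate K5, crate K6, crate M1, crate R5, crate R6 | the east bank: crate K7, crate M3]
3. Farmer goes to the east bank with crate M1.  [the west bank: crate K5, crate K6, crate R5, crate R6 | the east bank: crate K7, crate M1, crate M3]
4. Farmer goes back to the west bank alone.  [the west bank: crate K5, crate K6, crate R5, crate R6 | the east bank: crate K7, crate M1, crate M3]
5. Farmer goes to the east bank with crate K5 and crate K6.  [the west bank: crate R5, crate R6 | the east bank: crate K5, crate K6, crate K7, crate M1, crate M3]
6. Farmer goes back to the west bank with crate K7 and crate M3.  [the west bank: crate K7, crate M3, crate R5, crate R6 | the east bank: crate K5, crate K6, crate M1]
7. Farmer goes to the east bank with crate R5 and crate R6.  [the west bank: crate K7, crate M3 | the east bank: crate K5, crate K6, crate M1, crate R5, crate R6]
8. Farmer goes back to the west bank alone.  [the west bank: crate K7, crate M3 | the east bank: crate K5, crate K6, crate M1, crate R5, crate R6]
9. Farmer goes to the east bank with crate K7 and crate M3.  [the west bank: — | the east bank: crate K5, crate K6, crate K7, crate M1, crate M3, crate R5, crate R6]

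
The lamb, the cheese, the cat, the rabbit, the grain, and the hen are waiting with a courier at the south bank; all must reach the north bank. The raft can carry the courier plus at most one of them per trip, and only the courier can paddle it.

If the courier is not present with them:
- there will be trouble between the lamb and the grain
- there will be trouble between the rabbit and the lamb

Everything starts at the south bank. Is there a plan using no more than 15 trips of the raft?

Yes — this plan uses 13 crossings (≤ 15):
1. Courier goes to the north bank with the lamb.
2. Courier goes back to the south bank alone.
3. Courier goes to the north bank with the cheese.
4. Courier goes back to the south bank alone.
5. Courier goes to the north bank with the cat.
6. Courier goes back to the south bank alone.
7. Courier goes to the north bank with the rabbit.
8. Courier goes back to the south bank with the lamb.
9. Courier goes to the north bank with the grain.
10. Courier goes back to the south bank alone.
11. Courier goes to the north bank with the hen.
12. Courier goes back to the south bank alone.
13. Courier goes to the north bank with the lamb.

Yes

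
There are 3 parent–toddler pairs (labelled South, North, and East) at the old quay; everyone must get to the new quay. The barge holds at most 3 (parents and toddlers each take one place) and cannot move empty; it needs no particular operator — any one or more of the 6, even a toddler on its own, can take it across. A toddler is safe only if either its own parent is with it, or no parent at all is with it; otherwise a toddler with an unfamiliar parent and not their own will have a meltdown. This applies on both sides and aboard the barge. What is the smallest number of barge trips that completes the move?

Counting alone: each trip to the new quay takes at most 3 across and each return brings at least 1 back, so after t trips out (and t−1 returns) at most 3t − (t−1) of the 6 are across; that first reaches 6 at t = 3, so at least 5 crossings are needed.
The plan below uses exactly 5 crossings, so it is optimal:
1. parent South and toddler South cross → the new quay.
2. parent South crosses ← the old quay.
3. parent East, parent North, and parent South cross → the new quay.
4. toddler South crosses ← the old quay.
5. toddler East, toddler North, and toddler South cross → the new quay.

5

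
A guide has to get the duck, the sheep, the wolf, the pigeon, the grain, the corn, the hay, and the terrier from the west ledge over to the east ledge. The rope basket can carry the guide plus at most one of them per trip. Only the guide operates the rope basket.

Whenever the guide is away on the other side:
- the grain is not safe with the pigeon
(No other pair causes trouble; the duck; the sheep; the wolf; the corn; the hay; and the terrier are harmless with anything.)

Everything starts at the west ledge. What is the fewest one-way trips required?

Counting alone: the guide can take at most 1 across per trip to the east ledge, so moving all 8 needs at least 8 loaded trips out, with a return between consecutive ones — at least 15 crossings.
The plan below uses exactly 15 crossings, so it is optimal:
1. Guide goes to the east ledge with the pigeon.
2. Guide goes back to the west ledge alone.
3. Guide goes to the east ledge with the duck.
4. Guide goes back to the west ledge alone.
5. Guide goes to the east ledge with the sheep.
6. Guide goes back to the west ledge alone.
7. Guide goes to the east ledge with the wolf.
8. Guide goes back to the west ledge alone.
9. Guide goes to the east ledge with the corn.
10. Guide goes back to the west ledge alone.
11. Guide goes to the east ledge with the hay.
12. Guide goes back to the west ledge alone.
13. Guide goes to the east ledge with the terrier.
14. Guide goes back to the west ledge alone.
15. Guide goes to the east ledge with the grain.

15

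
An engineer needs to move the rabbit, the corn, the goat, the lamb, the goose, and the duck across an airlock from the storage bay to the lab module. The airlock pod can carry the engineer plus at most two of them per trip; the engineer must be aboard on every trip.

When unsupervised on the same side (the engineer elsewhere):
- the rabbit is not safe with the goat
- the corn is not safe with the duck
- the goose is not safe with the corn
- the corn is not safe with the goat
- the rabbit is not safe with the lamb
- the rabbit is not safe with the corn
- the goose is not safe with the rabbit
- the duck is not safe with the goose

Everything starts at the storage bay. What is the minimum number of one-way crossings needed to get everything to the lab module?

impossible

Whatever the first load, the items left behind include a forbidden pair without the engineer. No opening move is safe, so no plan exists.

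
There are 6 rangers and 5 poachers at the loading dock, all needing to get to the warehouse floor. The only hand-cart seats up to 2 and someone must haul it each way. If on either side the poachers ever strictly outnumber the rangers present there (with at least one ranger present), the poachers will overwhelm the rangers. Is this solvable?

1. 2 poachers → the warehouse floor.  (the loading dock: 6R 3P; the warehouse floor: 0R 2P)
2. 1 poacher ← the loading dock.  (the loading dock: 6R 4P; the warehouse floor: 0R 1P)
3. 2 poachers → the warehouse floor.  (the loading dock: 6R 2P; the warehouse floor: 0R 3P)
4. 1 poacher ← the loading dock.  (the loading dock: 6R 3P; the warehouse floor: 0R 2P)
5. 2 rangers → the warehouse floor.  (the loading dock: 4R 3P; the warehouse floor: 2R 2P)
6. 1 poacher ← the loading dock.  (the loading dock: 4R 4P; the warehouse floor: 2R 1P)
7. 1 ranger and 1 poacher → the warehouse floor.  (the loading dock: 3R 3P; the warehouse floor: 3R 2P)
8. 1 ranger ← the loading dock.  (the loading dock: 4R 3P; the warehouse floor: 2R 2P)
9. 1 ranger and 1 poacher → the warehouse floor.  (the loading dock: 3R 2P; the warehouse floor: 3R 3P)
10. 1 poacher ← the loading dock.  (the loading dock: 3R 3P; the warehouse floor: 3R 2P)
11. 1 ranger and 1 poacher → the warehouse floor.  (the loading dock: 2R 2P; the warehouse floor: 4R 3P)
12. 1 ranger ← the loading dock.  (the loading dock: 3R 2P; the warehouse floor: 3R 3P)
13. 1 ranger and 1 poacher → the warehouse floor.  (the loading dock: 2R 1P; the warehouse floor: 4R 4P)
14. 1 poacher ← the loading dock.  (the loading dock: 2R 2P; the warehouse floor: 4R 3P)
15. 1 ranger and 1 poacher → the warehouse floor.  (the loading dock: 1R 1P; the warehouse floor: 5R 4P)
16. 1 ranger ← the loading dock.  (the loading dock: 2R 1P; the warehouse floor: 4R 4P)
17. 1 ranger and 1 poacher → the warehouse floor.  (the loading dock: 1R 0P; the warehouse floor: 5R 5P)
18. 1 poacher ← the loading dock.  (the loading dock: 1R 1P; the warehouse floor: 5R 4P)
19. 1 ranger and 1 poacher → the warehouse floor.  (the loading dock: 0R 0P; the warehouse floor: 6R 5P)

Yes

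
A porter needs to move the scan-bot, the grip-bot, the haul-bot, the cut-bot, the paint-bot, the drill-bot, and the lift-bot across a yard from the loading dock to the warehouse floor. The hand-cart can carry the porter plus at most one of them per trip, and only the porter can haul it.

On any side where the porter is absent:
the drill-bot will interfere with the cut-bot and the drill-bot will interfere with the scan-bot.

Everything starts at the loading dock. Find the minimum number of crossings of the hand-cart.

15

Counting alone: the porter can take at most 1 across per trip to the warehouse floor, so moving all 7 needs at least 7 loaded trips out, with a return between consecutive ones — at least 13 crossings.
The safety rule pushes this higher. Following every safe sequence of crossings, the most of the 7 that can be at the warehouse floor as the hand-cart arrives there on crossing 13 is 6 — never all 7.
So no plan with fewer than 15 crossings exists, and this one achieves 15:
1. Porter goes to the warehouse floor with the drill-bot.
2. Porter goes back to the loading dock alone.
3. Porter goes to the warehouse floor with the scan-bot.
4. Porter goes back to the loading dock with the drill-bot.
5. Porter goes to the warehouse floor with the cut-bot.
6. Porter goes back to the loading dock alone.
7. Porter goes to the warehouse floor with the grip-bot.
8. Porter goes back to the loading dock alone.
9. Porter goes to the warehouse floor with the haul-bot.
10. Porter goes back to the loading dock alone.
11. Porter goes to the warehouse floor with the paint-bot.
12. Porter goes back to the loading dock alone.
13. Porter goes to the warehouse floor with the lift-bot.
14. Porter goes back to the loading dock alone.
15. Porter goes to the warehouse floor with the drill-bot.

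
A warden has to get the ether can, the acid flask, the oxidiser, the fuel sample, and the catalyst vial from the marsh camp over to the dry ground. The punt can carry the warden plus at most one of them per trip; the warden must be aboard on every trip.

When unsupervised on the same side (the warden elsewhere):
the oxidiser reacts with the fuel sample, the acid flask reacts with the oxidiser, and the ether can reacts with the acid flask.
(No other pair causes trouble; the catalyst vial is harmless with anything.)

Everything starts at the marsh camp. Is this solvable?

Whatever the first load, the items left behind include a forbidden pair without the warden. No opening move is safe, so no plan exists.

No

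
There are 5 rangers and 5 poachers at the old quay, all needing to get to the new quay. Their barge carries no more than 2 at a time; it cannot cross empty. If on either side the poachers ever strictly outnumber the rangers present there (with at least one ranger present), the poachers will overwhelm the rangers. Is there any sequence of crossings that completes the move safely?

Following every safe sequence of crossings from the start, the most of the 10 that can be at the new quay as the barge arrives there on crossings 1, 3, 5, 7 is 2, 3, 4, 5 respectively; the best ever achieved is 5 of 10.
From crossing 9 on, no configuration arises that was not already reachable earlier: only 13 distinct safe configurations (who is on which side, and where the barge is) can ever be reached, none of them has everyone across, and every continuation just revisits them. They are: 0 rangers + 0 poachers across (barge back at the start); 0 rangers + 1 poacher across (barge there); 0 rangers + 1 poacher across (barge back at the start); 0 rangers + 2 poachers across (barge there); 0 rangers + 2 poachers across (barge back at the start); 0 rangers + 3 poachers across (barge there); 0 rangers + 3 poachers across (barge back at the start); 0 rangers + 4 poachers across (barge there); 0 rangers + 4 poachers across (barge back at the start); 0 rangers + 5 poachers across (barge there); 1 ranger + 1 poacher across (barge there); 1 ranger + 1 poacher across (barge back at the start); 2 rangers + 2 poachers across (barge there). So no valid plan exists.

No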